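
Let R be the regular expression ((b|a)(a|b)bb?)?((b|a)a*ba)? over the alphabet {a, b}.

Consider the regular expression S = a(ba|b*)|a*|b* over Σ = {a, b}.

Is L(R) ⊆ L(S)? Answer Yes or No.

The string aab is in L(R) but not in L(S).
So L(R) ⊄ L(S).

No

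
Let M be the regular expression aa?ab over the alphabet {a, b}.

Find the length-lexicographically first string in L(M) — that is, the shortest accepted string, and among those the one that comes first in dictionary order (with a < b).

aab

By inspection of the expression, no string of length less than 3 matches, and aab is the lexicographically first match of length 3.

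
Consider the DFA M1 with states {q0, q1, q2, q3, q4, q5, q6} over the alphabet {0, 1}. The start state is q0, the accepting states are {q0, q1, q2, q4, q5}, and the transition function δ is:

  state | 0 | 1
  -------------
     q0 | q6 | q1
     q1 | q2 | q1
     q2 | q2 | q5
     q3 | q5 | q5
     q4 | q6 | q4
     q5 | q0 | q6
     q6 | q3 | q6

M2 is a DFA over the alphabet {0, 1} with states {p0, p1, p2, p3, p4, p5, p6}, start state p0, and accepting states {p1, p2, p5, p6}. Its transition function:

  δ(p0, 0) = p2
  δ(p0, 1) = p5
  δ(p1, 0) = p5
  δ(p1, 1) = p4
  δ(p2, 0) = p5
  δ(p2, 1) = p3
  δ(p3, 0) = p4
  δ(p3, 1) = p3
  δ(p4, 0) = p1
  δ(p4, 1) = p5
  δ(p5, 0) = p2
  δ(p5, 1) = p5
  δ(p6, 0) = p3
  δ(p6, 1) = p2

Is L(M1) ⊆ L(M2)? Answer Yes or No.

No

The empty string ε is in L(M1) but not in L(M2).
So L(M1) ⊄ L(M2).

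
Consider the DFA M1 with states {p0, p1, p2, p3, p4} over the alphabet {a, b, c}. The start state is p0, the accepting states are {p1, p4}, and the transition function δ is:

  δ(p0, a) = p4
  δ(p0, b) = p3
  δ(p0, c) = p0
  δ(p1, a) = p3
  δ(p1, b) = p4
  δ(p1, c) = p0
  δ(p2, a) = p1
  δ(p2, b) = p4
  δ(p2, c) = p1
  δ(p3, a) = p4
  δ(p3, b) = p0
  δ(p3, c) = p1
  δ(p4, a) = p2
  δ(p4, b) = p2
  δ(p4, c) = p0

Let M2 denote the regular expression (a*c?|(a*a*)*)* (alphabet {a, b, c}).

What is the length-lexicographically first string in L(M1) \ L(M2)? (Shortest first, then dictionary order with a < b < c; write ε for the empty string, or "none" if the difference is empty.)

ba

The string ba is accepted by M1 but not by M2.
No shorter string lies in the difference, and ba is the lexicographically first length-2 string in L(M1) \ L(M2).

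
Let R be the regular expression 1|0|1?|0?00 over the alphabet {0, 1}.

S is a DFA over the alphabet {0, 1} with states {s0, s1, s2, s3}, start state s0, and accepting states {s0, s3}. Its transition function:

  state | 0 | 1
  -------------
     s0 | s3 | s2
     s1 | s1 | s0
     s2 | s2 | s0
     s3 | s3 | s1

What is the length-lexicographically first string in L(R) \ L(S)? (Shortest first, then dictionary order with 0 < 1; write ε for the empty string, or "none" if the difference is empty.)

1

The string 1 is accepted by R but not by S.
No shorter string lies in the difference, and 1 is the lexicographically first length-1 string in L(R) \ L(S).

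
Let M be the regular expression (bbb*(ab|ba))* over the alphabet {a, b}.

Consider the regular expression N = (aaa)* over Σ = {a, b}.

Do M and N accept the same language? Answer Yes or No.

No

The string bbab is accepted by M but rejected by N.
So L(M) ≠ L(N).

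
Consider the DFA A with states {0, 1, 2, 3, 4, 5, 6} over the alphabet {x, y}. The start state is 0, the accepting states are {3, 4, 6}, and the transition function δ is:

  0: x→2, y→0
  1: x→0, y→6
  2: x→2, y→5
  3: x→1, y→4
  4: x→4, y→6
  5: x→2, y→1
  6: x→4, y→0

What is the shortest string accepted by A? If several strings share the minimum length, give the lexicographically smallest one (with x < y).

xyyy

A breadth-first search from 0 reaches an accepting state first via the path 0 → 2 → 5 → 1 → 6 on input xyyy.
No string of length < 4 is accepted (BFS exhausts all shorter strings without reaching an accepting state), and xyyy is the lexicographically least accepting string of length 4.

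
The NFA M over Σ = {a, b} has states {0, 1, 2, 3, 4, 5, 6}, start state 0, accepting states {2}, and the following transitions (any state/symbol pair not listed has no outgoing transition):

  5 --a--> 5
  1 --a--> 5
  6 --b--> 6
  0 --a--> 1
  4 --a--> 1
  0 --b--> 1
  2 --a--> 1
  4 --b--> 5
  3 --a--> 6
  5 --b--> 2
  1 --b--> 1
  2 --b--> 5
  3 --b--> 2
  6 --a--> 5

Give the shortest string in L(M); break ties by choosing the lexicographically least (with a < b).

aab

A breadth-first search from 0 reaches an accepting state first via the path 0 → 1 → 5 → 2 on input aab.
No string of length < 3 is accepted (BFS exhausts all shorter strings without reaching an accepting state), and aab is the lexicographically least accepting string of length 3.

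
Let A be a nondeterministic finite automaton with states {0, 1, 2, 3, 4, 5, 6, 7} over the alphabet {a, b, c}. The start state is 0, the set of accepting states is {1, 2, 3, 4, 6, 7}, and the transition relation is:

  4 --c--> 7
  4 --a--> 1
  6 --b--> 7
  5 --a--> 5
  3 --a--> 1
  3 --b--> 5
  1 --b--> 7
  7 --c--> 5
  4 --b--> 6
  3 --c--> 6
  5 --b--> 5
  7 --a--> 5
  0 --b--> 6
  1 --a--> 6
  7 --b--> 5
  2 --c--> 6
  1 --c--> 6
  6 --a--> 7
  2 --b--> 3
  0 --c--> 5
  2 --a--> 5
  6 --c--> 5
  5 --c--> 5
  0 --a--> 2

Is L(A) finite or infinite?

finite

The useful states (reachable from 0 and able to reach an accepting state) are {0, 1, 2, 3, 6, 7}.
Restricted to these states the transition graph has no cycle, so every accepting path has bounded length and L is finite.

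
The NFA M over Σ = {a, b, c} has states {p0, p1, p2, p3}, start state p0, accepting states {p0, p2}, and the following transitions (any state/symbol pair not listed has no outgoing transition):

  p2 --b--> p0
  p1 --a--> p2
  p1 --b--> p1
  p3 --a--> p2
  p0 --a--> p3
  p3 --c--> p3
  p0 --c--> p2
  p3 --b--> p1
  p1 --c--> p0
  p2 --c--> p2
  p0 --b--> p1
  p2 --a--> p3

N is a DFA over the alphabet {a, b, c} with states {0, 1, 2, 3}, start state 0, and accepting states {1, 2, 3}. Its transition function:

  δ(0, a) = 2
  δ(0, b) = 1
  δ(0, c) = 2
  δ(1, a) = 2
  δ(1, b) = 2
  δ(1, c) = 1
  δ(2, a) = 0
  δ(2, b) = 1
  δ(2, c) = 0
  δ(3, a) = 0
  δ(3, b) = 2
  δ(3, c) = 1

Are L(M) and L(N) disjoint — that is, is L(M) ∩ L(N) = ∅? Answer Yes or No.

No

The string c is accepted by both M and N.
Hence L(M) ∩ L(N) ≠ ∅.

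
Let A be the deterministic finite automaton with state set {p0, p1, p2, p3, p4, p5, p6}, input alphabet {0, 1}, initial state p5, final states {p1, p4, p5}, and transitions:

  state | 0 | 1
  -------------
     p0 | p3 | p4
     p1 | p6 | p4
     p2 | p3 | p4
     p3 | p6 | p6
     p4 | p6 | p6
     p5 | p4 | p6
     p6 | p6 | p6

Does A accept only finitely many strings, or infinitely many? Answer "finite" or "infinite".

finite

The useful states (reachable from p5 and able to reach an accepting state) are {p4, p5}.
Restricted to these states the transition graph has no cycle, so every accepting path has bounded length and L is finite.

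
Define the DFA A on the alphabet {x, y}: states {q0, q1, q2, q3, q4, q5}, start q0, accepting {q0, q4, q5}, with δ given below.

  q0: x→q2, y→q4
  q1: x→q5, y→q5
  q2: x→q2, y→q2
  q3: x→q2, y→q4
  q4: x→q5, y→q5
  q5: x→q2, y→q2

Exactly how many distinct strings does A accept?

4

The useful subgraph on states {q0, q4, q5} is acyclic, so L(A) is finite; the longest accepting path visits 3 useful states, giving maximum string length 2.
Counting accepting paths from q0 by length: 1 of length 0, 1 of length 1, 2 of length 2. Total 4.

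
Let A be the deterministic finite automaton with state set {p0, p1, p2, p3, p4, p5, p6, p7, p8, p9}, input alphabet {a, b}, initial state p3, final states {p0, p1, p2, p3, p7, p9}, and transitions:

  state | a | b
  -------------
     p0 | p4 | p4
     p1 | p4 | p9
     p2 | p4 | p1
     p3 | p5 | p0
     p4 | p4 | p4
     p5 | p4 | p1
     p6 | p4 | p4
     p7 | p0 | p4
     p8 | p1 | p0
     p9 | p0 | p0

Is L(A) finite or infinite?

The useful states (reachable from p3 and able to reach an accepting state) are {p0, p1, p3, p5, p9}.
Restricted to these states the transition graph has no cycle, so every accepting path has bounded length and L is finite.

finite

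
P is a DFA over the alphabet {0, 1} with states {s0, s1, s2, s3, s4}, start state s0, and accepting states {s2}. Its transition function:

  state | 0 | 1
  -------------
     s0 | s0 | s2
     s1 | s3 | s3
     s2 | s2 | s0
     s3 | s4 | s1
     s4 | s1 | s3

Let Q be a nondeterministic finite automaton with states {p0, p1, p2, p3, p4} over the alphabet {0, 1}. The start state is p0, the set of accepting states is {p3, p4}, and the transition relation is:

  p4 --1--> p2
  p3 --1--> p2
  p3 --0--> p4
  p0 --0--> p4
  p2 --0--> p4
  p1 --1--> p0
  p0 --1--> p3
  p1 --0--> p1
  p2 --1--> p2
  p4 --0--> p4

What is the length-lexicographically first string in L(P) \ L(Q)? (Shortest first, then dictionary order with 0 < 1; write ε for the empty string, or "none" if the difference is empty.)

The string 01 is accepted by P but not by Q.
No shorter string lies in the difference, and 01 is the lexicographically first length-2 string in L(P) \ L(Q).

01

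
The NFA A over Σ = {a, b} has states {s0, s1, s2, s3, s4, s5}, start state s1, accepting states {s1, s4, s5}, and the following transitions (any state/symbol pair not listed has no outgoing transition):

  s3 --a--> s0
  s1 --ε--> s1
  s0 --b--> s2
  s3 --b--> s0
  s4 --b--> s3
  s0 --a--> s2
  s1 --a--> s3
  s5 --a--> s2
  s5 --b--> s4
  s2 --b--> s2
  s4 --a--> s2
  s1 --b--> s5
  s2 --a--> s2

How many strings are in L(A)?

The useful subgraph on states {s1, s4, s5} is acyclic, so L(A) is finite; the longest accepting path visits 3 useful states, giving maximum string length 2.
Counting accepting paths from s1 by length: 1 of length 0, 1 of length 1, 1 of length 2. Total 3.

3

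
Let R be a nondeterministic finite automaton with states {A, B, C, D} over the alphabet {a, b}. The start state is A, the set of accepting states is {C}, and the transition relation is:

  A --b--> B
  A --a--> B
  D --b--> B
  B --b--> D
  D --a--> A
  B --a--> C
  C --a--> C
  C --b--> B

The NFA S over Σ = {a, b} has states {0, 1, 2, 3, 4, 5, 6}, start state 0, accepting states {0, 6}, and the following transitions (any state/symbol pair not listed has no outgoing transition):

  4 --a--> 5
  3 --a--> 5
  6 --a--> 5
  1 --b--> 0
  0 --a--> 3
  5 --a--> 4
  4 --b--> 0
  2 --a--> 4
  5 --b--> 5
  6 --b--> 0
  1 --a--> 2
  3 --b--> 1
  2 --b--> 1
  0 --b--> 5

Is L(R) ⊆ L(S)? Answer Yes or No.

No

The string aa is in L(R) but not in L(S).
So L(R) ⊄ L(S).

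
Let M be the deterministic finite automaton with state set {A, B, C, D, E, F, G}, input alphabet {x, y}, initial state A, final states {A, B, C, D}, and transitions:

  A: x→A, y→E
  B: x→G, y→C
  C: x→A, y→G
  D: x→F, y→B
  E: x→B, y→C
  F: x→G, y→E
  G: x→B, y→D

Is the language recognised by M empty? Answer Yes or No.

No

The empty string ε is accepted: the run A ends in the accepting state A.
Since at least one string is accepted, L(M) is not empty.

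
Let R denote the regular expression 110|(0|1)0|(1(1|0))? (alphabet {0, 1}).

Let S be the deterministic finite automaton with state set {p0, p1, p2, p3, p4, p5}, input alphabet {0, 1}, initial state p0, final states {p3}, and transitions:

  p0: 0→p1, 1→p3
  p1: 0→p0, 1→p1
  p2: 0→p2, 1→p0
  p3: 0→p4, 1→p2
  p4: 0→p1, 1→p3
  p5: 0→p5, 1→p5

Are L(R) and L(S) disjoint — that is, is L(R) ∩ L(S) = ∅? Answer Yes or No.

Converting the expression R to a DFA (subset construction, then merging equivalent states) gives the minimal DFA with states {r0, r1, r2, r3, r4, r5}, start state r0, accepting states {r0, r3, r5} and transitions r0: 0→r1, 1→r2; r1: 0→r3, 1→r4; r2: 0→r3, 1→r5; r3: 0→r4, 1→r4; r4: 0→r4, 1→r4; r5: 0→r3, 1→r4.
Exploring the product automaton R × S from the start pair (r0, p0), following both machines on each input symbol, reaches 12 state pairs: (r0, p0), (r1, p1), (r2, p3), (r3, p0), (r4, p1), (r3, p4), (r5, p2), (r4, p3), (r4, p0), (r3, p2), (r4, p4), (r4, p2).
R accepts in {r0, r3, r5} and S accepts in {p3}; no reachable pair has both components accepting, so no string drives both machines to acceptance simultaneously and L(R) ∩ L(S) = ∅.
So no string is accepted by both, and the intersection is empty.

Yes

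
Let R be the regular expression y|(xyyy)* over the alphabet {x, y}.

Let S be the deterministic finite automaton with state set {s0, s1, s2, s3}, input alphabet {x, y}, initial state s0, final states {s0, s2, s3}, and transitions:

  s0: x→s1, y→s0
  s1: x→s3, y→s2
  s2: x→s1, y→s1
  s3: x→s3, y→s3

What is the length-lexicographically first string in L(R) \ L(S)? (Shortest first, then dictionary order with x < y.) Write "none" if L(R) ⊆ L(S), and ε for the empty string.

none

Converting the expression R to a DFA (subset construction, then merging equivalent states) gives the minimal DFA with states {r0, r1, r2, r3, r4, r5, r6}, start state r0, accepting states {r0, r2, r6} and transitions r0: x→r1, y→r2; r1: x→r3, y→r4; r2: x→r3, y→r3; r3: x→r3, y→r3; r4: x→r3, y→r5; r5: x→r3, y→r6; r6: x→r1, y→r3.
Exploring the product automaton R × S from the start pair (r0, s0), following both machines on each input symbol, reaches 10 state pairs: (r0, s0), (r1, s1), (r2, s0), (r3, s3), (r4, s2), (r3, s1), (r3, s0), (r5, s1), (r3, s2), (r6, s2).
R accepts in {r0, r2, r6} and S accepts in {s0, s2, s3}. The reachable pairs whose R-component is accepting are (r0, s0), (r2, s0), (r6, s2); in each of them the S-component is accepting too, so the product for L(R) \ L(S) (R-component accepting, S-component rejecting) has no reachable accepting pair and the difference is empty.
So every string accepted by R is also accepted by S: L(R) \ L(S) = ∅ and there is no such string.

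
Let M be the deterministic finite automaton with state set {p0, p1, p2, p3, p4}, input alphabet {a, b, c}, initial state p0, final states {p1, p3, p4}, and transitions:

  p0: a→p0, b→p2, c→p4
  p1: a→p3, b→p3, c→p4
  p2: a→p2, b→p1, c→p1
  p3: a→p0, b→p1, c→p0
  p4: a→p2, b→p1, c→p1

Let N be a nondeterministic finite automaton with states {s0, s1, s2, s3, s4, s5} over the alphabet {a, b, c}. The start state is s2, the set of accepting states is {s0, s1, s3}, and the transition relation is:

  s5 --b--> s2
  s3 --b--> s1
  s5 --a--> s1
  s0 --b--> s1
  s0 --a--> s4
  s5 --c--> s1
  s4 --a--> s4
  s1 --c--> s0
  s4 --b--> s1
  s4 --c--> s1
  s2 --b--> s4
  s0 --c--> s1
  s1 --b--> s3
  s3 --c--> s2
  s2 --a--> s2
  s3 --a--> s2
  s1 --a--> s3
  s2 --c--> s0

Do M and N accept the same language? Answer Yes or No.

Yes

Exploring the product automaton M × N from the start pair (p0, s2), following both machines on each input symbol, reaches 5 state pairs: (p0, s2), (p2, s4), (p4, s0), (p1, s1), (p3, s3).
M accepts in {p1, p3, p4} and N accepts in {s0, s1, s3}. In every reachable pair the two components are either both accepting — (p4, s0), (p1, s1), (p3, s3) — or both non-accepting, so no string is accepted by exactly one of the machines: L(M) \ L(N) and L(N) \ L(M) are both empty.
Hence every string is accepted by M iff it is accepted by N, and the two languages coincide.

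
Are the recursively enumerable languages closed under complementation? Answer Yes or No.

No

If both L and its complement were r.e., running the two recognisers in parallel would decide L, so L would be recursive; but there are r.e. languages that are not recursive (e.g. the halting problem), and their complements are therefore not r.e.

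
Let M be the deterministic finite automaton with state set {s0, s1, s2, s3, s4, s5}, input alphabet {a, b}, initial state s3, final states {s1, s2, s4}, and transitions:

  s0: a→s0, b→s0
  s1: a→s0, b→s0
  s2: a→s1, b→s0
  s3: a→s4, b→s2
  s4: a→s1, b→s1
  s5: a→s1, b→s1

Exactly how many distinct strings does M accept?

The useful subgraph on states {s1, s2, s3, s4} is acyclic, so L(M) is finite; the longest accepting path visits 3 useful states, giving maximum string length 2.
Counting accepting paths from s3 by length: 2 of length 1, 3 of length 2. Total 5.

5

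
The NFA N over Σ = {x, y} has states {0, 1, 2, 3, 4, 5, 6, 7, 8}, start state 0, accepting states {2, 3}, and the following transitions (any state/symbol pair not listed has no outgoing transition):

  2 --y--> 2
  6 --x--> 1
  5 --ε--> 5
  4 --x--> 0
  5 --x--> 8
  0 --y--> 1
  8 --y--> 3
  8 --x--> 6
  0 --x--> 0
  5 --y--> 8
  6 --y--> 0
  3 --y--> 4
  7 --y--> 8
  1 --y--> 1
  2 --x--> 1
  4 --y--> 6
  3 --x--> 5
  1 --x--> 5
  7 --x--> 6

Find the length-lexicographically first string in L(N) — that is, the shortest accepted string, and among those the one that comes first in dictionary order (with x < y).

yxxy

A breadth-first search from 0 reaches an accepting state first via the path 0 → 1 → 5 → 8 → 3 on input yxxy.
No string of length < 4 is accepted (BFS exhausts all shorter strings without reaching an accepting state), and yxxy is the lexicographically least accepting string of length 4.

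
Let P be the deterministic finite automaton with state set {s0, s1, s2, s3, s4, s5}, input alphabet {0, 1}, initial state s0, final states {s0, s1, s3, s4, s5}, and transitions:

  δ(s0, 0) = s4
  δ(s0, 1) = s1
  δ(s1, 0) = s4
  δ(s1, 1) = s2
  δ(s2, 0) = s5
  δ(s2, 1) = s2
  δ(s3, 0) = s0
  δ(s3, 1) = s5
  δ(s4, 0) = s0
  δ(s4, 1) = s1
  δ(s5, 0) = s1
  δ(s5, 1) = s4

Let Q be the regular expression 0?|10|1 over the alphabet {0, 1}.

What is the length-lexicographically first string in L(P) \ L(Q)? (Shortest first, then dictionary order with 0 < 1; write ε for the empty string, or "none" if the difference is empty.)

00

The string 00 is accepted by P but not by Q.
No shorter string lies in the difference, and 00 is the lexicographically first length-2 string in L(P) \ L(Q).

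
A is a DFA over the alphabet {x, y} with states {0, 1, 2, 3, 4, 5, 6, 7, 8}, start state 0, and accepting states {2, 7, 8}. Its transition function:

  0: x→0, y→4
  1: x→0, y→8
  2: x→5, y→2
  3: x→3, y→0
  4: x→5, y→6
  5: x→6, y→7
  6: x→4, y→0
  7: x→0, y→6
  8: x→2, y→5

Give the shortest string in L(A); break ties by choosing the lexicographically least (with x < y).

A breadth-first search from 0 reaches an accepting state first via the path 0 → 4 → 5 → 7 on input yxy.
No string of length < 3 is accepted (BFS exhausts all shorter strings without reaching an accepting state), and yxy is the lexicographically least accepting string of length 3.

yxy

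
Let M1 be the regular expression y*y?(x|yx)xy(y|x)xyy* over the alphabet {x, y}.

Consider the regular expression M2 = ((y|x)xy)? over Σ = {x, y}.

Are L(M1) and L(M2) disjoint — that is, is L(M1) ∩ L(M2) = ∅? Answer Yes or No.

Yes

Converting the expression M1 to a DFA (subset construction, then merging equivalent states) gives the minimal DFA with states {r0, r1, r2, r3, r4, r5, r6, r7}, start state r0, accepting states {r7} and transitions r0: x→r1, y→r0; r1: x→r2, y→r3; r2: x→r3, y→r4; r3: x→r3, y→r3; r4: x→r5, y→r5; r5: x→r6, y→r3; r6: x→r3, y→r7; r7: x→r3, y→r7.
Converting the expression M2 to a DFA (subset construction, then merging equivalent states) gives the minimal DFA with states {t0, t1, t2, t3, t4}, start state t0, accepting states {t0, t4} and transitions t0: x→t1, y→t1; t1: x→t2, y→t3; t2: x→t3, y→t4; t3: x→t3, y→t3; t4: x→t3, y→t3.
Exploring the product automaton M1 × M2 from the start pair (r0, t0), following both machines on each input symbol, reaches 15 state pairs: (r0, t0), (r1, t1), (r0, t1), (r2, t2), (r3, t3), (r1, t2), (r0, t3), (r4, t4), (r2, t3), (r3, t4), (r1, t3), (r5, t3), (r4, t3), (r6, t3), (r7, t3).
M1 accepts in {r7} and M2 accepts in {t0, t4}; no reachable pair has both components accepting, so no string drives both machines to acceptance simultaneously and L(M1) ∩ L(M2) = ∅.
So no string is accepted by both, and the intersection is empty.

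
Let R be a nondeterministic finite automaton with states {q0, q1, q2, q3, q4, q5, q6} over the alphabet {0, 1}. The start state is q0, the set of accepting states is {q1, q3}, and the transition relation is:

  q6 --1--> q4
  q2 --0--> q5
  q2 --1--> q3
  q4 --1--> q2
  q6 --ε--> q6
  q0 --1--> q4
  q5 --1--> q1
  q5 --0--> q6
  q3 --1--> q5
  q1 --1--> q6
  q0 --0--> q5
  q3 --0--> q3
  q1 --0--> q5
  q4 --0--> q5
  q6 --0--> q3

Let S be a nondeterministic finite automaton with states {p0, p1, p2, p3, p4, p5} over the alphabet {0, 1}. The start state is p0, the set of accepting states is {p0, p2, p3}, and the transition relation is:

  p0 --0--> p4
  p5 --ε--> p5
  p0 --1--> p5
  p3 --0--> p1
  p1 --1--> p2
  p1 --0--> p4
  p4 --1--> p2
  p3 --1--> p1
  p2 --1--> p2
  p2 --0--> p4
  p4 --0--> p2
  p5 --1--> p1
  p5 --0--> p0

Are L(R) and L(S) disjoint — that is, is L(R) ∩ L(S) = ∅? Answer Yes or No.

The string 01 is accepted by both R and S.
Hence L(R) ∩ L(S) ≠ ∅.

No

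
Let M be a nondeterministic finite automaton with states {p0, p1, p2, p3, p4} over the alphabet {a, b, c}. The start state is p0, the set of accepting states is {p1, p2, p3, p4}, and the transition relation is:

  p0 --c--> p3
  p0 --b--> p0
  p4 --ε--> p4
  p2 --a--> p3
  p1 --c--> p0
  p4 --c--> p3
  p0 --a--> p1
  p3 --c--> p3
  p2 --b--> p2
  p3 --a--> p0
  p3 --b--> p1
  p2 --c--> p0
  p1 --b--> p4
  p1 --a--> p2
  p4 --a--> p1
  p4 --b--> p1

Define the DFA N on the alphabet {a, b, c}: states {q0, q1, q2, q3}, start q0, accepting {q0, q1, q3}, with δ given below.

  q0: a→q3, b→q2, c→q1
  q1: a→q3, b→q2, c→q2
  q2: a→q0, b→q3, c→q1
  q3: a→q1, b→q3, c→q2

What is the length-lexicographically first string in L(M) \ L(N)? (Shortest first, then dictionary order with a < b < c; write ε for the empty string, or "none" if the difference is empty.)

cb

The string cb is accepted by M but not by N.
No shorter string lies in the difference, and cb is the lexicographically first length-2 string in L(M) \ L(N).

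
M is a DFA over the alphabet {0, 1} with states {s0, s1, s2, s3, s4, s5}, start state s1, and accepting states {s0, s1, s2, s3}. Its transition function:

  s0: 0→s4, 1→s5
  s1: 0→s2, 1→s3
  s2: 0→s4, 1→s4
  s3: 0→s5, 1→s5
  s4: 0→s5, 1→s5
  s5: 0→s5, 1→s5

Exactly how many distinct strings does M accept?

The useful subgraph on states {s1, s2, s3} is acyclic, so L(M) is finite; the longest accepting path visits 2 useful states, giving maximum string length 1.
Counting accepting paths from s1 by length: 1 of length 0, 2 of length 1. Total 3.

3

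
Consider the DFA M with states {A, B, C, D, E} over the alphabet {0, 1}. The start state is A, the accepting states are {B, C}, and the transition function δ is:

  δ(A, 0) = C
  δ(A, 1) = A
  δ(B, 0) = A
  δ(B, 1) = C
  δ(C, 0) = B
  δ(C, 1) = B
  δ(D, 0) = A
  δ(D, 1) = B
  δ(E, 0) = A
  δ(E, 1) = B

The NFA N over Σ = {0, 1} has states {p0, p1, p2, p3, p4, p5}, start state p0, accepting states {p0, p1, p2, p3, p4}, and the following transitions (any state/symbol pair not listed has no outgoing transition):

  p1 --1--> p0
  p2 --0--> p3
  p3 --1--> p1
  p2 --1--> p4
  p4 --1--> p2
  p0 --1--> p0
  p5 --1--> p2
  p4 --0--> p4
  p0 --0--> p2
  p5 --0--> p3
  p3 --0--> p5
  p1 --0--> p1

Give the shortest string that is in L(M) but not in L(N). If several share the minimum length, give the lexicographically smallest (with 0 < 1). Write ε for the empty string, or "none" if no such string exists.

00000

The string 00000 is accepted by M but not by N.
No shorter string lies in the difference, and 00000 is the lexicographically first length-5 string in L(M) \ L(N).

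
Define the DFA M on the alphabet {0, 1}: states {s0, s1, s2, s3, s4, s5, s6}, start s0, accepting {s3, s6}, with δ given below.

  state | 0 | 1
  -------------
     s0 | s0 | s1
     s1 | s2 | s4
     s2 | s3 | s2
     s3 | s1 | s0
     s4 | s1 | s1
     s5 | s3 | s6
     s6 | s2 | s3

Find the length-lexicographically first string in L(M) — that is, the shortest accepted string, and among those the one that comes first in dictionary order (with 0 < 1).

100

A breadth-first search from s0 reaches an accepting state first via the path s0 → s1 → s2 → s3 on input 100.
No string of length < 3 is accepted (BFS exhausts all shorter strings without reaching an accepting state), and 100 is the lexicographically least accepting string of length 3.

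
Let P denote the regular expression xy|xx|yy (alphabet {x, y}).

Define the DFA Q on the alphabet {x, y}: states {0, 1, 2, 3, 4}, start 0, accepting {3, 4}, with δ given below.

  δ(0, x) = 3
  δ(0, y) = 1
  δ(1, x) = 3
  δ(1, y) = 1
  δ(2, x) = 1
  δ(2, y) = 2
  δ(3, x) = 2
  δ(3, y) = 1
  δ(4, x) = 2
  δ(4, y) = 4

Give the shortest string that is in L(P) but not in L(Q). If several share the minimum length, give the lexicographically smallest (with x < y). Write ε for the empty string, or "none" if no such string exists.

The string xx is accepted by P but not by Q.
No shorter string lies in the difference, and xx is the lexicographically first length-2 string in L(P) \ L(Q).

xx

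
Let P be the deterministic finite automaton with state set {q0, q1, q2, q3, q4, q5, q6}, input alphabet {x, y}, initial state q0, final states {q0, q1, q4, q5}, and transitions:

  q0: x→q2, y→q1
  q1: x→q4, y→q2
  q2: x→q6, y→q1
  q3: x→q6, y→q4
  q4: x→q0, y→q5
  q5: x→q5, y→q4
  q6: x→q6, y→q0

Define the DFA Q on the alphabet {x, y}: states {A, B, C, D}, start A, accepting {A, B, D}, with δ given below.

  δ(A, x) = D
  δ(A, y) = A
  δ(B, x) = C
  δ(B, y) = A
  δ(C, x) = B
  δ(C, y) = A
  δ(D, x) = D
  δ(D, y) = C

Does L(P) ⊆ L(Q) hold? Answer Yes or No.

No

The string xy is in L(P) but not in L(Q).
So L(P) ⊄ L(Q).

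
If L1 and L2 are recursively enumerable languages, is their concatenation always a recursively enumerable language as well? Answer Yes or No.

Yes

Dovetail over all split points of the input and all step bounds t = 1, 2, …, simulating the recogniser for L₁ on the prefix and the recogniser for L₂ on the suffix for t steps; accept if for some split both accept.
So the recursively enumerable languages are closed under concatenation.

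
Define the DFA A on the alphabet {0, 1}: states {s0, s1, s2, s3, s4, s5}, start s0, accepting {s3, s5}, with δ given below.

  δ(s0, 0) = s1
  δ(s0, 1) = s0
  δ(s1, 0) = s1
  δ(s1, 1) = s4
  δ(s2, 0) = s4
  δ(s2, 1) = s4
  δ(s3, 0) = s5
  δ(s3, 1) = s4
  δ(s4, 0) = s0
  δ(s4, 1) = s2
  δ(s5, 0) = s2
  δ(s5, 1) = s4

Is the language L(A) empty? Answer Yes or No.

The states reachable from the start state are {s0, s1, s2, s4}.
None of the accepting states {s3, s5} is reachable, so no string is accepted and L(A) = ∅.

Yes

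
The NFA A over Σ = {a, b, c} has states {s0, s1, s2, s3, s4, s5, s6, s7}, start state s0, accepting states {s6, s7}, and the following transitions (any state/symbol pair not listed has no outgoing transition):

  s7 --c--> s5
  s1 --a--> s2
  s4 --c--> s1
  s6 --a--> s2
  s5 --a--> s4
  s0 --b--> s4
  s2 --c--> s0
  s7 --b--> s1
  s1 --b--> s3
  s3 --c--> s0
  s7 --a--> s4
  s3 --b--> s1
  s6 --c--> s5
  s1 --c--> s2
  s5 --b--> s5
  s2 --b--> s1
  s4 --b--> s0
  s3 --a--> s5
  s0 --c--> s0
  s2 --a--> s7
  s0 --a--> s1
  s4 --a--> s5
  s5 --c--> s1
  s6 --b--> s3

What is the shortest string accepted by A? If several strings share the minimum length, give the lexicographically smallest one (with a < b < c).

A breadth-first search from s0 reaches an accepting state first via the path s0 → s1 → s2 → s7 on input aaa.
No string of length < 3 is accepted (BFS exhausts all shorter strings without reaching an accepting state), and aaa is the lexicographically least accepting string of length 3.

aaa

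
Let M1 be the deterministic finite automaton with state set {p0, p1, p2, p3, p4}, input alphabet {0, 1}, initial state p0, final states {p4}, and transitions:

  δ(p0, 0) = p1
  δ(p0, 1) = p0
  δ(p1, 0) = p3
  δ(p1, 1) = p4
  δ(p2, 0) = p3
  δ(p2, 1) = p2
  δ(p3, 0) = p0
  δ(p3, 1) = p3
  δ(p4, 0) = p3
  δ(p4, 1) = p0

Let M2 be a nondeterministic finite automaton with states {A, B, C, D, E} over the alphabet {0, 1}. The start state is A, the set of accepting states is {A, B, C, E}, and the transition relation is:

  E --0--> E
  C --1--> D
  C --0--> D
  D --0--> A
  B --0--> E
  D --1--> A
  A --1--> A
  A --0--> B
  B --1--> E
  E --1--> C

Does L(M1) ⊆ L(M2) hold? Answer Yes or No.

Exploring the product automaton M1 × M2 from the start pair (p0, A), following both machines on each input symbol, reaches 17 state pairs: (p0, A), (p1, B), (p3, E), (p4, E), (p0, E), (p3, C), (p0, C), (p1, E), (p0, D), (p3, D), (p1, D), (p4, C), (p1, A), (p3, A), (p4, A), (p3, B), (p0, B).
M1 accepts in {p4} and M2 accepts in {A, B, C, E}. The reachable pairs whose M1-component is accepting are (p4, E), (p4, C), (p4, A); in each of them the M2-component is accepting too, so the product for L(M1) \ L(M2) (M1-component accepting, M2-component rejecting) has no reachable accepting pair and the difference is empty.
Hence every string in L(M1) is also in L(M2).

Yes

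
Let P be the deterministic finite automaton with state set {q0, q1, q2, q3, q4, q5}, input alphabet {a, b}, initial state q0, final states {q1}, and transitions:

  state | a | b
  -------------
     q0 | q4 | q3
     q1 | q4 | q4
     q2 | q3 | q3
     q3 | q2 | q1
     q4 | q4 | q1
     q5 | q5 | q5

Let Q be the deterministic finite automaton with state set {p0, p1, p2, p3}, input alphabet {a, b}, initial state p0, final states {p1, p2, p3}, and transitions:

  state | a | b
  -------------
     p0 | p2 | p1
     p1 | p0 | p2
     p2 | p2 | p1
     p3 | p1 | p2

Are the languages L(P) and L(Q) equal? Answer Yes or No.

The string a is accepted by Q but rejected by P.
So L(P) ≠ L(Q).

No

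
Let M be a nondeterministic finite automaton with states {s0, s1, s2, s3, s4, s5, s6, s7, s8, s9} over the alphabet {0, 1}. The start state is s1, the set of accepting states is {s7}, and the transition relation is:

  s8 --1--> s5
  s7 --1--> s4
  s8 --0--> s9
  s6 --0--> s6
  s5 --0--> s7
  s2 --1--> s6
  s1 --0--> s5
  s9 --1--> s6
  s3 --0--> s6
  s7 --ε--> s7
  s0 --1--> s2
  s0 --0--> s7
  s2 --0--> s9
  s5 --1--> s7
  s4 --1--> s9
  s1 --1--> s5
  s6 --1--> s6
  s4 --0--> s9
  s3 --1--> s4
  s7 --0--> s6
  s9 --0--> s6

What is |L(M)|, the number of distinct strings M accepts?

4

The useful subgraph on states {s1, s5, s7} is acyclic, so L(M) is finite; the longest accepting path visits 3 useful states, giving maximum string length 2.
Counting accepting paths from s1 by length: 4 of length 2. Total 4.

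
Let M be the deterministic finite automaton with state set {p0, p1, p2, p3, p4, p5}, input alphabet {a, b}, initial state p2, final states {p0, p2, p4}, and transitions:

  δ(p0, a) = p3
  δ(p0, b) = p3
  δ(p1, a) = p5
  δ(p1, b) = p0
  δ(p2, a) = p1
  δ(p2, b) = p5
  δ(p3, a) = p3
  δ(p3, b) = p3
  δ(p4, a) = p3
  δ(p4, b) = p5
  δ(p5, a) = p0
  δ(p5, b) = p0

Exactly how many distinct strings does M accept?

6

The useful subgraph on states {p0, p1, p2, p5} is acyclic, so L(M) is finite; the longest accepting path visits 4 useful states, giving maximum string length 3.
Counting accepting paths from p2 by length: 1 of length 0, 3 of length 2, 2 of length 3. Total 6.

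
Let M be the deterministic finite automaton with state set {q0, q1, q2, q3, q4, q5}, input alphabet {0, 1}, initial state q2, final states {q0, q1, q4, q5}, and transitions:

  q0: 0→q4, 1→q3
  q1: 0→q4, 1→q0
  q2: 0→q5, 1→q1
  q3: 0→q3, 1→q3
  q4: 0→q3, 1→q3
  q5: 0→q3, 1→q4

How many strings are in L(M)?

6

The useful subgraph on states {q0, q1, q2, q4, q5} is acyclic, so L(M) is finite; the longest accepting path visits 4 useful states, giving maximum string length 3.
Counting accepting paths from q2 by length: 2 of length 1, 3 of length 2, 1 of length 3. Total 6.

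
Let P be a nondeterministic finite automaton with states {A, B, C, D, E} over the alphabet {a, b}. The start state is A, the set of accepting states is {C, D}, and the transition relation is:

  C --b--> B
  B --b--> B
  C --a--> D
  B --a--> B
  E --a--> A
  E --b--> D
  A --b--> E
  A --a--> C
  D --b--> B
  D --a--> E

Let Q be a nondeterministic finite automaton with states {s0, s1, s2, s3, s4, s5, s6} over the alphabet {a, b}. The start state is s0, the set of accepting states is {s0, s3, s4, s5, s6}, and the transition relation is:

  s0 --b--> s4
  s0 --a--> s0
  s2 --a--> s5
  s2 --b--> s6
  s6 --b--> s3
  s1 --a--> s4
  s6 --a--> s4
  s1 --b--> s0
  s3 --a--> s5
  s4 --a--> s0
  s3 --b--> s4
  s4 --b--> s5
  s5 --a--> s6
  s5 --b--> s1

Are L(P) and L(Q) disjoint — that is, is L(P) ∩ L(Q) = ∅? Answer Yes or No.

No

The string a is accepted by both P and Q.
Hence L(P) ∩ L(Q) ≠ ∅.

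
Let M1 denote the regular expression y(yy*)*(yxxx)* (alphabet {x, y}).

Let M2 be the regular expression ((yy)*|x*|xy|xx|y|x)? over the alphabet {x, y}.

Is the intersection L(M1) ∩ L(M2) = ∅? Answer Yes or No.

The string y is accepted by both M1 and M2.
Hence L(M1) ∩ L(M2) ≠ ∅.

No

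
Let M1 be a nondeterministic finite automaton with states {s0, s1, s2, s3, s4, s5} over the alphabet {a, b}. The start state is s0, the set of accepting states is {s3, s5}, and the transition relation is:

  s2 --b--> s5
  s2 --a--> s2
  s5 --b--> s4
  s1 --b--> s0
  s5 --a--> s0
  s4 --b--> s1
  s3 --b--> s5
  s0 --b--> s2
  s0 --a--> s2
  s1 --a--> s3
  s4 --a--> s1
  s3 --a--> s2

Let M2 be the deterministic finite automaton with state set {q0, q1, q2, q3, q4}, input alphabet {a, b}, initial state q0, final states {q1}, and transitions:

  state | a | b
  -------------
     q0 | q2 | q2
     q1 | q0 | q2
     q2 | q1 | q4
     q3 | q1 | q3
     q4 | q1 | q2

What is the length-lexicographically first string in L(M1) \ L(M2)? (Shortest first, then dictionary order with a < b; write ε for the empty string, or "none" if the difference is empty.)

ab

The string ab is accepted by M1 but not by M2.
No shorter string lies in the difference, and ab is the lexicographically first length-2 string in L(M1) \ L(M2).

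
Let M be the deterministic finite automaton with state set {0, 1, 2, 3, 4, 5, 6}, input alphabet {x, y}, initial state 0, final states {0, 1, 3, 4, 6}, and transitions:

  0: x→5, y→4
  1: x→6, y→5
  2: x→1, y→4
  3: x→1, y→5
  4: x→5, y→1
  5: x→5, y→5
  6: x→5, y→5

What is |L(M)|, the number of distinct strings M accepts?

The useful subgraph on states {0, 1, 4, 6} is acyclic, so L(M) is finite; the longest accepting path visits 4 useful states, giving maximum string length 3.
Counting accepting paths from 0 by length: 1 of length 0, 1 of length 1, 1 of length 2, 1 of length 3. Total 4.

4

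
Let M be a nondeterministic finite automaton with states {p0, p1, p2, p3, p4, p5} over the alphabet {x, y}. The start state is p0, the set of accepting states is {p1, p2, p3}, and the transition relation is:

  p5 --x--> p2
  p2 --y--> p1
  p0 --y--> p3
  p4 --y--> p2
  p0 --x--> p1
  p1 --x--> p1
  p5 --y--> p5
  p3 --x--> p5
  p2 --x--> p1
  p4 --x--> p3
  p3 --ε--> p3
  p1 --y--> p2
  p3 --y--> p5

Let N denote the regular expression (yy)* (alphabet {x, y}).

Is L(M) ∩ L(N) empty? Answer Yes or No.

Yes

Converting the expression N to a DFA (subset construction, then merging equivalent states) gives the minimal DFA with states {n0, n1, n2}, start state n0, accepting states {n0} and transitions n0: x→n1, y→n2; n1: x→n1, y→n1; n2: x→n1, y→n0.
Exploring the product automaton M × N from the start pair (p0, n0), following both machines on each input symbol, reaches 7 state pairs: (p0, n0), (p1, n1), (p3, n2), (p2, n1), (p5, n1), (p5, n0), (p5, n2).
M accepts in {p1, p2, p3} and N accepts in {n0}; no reachable pair has both components accepting, so no string drives both machines to acceptance simultaneously and L(M) ∩ L(N) = ∅.
So no string is accepted by both, and the intersection is empty.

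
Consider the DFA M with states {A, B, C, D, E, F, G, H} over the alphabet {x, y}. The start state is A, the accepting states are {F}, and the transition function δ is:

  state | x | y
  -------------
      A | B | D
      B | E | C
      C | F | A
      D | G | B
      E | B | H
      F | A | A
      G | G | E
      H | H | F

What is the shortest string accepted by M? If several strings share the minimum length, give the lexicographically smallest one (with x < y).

xyx

A breadth-first search from A reaches an accepting state first via the path A → B → C → F on input xyx.
No string of length < 3 is accepted (BFS exhausts all shorter strings without reaching an accepting state), and xyx is the lexicographically least accepting string of length 3.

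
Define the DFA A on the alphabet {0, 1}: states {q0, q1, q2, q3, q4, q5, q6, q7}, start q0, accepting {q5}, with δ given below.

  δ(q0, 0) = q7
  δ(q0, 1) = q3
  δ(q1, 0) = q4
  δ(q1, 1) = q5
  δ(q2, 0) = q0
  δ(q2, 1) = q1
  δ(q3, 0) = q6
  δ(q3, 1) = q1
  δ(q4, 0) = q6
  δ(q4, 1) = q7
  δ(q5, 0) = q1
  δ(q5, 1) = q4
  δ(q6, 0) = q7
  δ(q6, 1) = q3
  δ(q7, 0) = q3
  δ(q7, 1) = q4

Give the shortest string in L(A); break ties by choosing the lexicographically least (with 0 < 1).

A breadth-first search from q0 reaches an accepting state first via the path q0 → q3 → q1 → q5 on input 111.
No string of length < 3 is accepted (BFS exhausts all shorter strings without reaching an accepting state), and 111 is the lexicographically least accepting string of length 3.

111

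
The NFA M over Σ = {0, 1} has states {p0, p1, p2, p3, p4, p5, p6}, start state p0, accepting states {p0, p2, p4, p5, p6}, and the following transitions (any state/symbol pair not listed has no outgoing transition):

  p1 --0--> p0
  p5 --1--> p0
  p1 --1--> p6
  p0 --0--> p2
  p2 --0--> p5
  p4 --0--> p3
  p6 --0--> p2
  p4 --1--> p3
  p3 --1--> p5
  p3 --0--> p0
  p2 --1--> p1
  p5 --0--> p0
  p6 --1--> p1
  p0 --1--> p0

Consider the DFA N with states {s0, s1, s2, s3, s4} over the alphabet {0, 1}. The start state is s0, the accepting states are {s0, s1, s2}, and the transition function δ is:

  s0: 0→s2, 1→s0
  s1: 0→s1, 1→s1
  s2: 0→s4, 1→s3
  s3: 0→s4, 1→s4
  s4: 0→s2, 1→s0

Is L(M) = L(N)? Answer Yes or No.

The string 00 is accepted by M but rejected by N.
So L(M) ≠ L(N).

No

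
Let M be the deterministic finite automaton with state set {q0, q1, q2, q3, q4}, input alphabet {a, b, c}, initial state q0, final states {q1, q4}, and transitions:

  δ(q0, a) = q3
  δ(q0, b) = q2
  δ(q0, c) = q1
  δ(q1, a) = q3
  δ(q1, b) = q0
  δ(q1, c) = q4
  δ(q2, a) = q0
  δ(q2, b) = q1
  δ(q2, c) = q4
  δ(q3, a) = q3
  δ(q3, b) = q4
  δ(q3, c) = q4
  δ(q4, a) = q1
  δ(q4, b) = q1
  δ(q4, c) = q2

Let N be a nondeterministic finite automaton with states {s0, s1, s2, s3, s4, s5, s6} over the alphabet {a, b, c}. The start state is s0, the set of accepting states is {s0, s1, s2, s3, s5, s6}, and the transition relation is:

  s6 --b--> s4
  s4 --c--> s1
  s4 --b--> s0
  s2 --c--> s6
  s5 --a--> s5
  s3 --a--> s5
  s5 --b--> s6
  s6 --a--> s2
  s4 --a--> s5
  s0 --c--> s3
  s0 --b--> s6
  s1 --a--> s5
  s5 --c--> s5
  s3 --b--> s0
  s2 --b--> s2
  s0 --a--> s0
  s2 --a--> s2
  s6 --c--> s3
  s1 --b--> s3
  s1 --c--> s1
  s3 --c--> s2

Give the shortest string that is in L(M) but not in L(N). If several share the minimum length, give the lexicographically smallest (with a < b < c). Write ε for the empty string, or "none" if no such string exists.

bb

The string bb is accepted by M but not by N.
No shorter string lies in the difference, and bb is the lexicographically first length-2 string in L(M) \ L(N).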